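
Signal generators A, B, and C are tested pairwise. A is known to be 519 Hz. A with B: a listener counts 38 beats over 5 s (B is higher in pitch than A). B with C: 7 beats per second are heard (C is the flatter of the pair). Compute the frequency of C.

A–B: Beat frequency = 38/5 = 7.6 Hz.
B is above A, so f_B = 519 + 7.6 = 526.6 Hz.
C is below B, so f_C = 526.6 − 7 = 519.6 Hz.

519.6 Hz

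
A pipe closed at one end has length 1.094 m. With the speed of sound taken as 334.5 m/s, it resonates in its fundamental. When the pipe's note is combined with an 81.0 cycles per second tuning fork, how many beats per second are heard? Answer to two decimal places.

4.56 Hz

Closed pipe (odd harmonics): f_n = n·v/(4L) = 1·334.5/(4·1.094) = 76.4397 Hz.
f_beat = |76.4397 − 81.0| = 4.56 Hz.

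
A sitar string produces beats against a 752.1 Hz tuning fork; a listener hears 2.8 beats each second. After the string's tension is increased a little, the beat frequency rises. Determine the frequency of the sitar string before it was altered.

754.9 Hz

|f − 752.1| = 2.8, so the sitar string was at either 749.3 Hz or 754.9 Hz.
Higher tension means higher frequency; the adjustment raises the sitar string's frequency.
The beat rate rose, so the adjustment moved the sitar string further from 752.1 Hz — it was already above the reference.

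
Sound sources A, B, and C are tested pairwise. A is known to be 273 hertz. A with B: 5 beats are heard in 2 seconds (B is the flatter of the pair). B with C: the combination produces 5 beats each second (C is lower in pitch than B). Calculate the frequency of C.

265.5 Hz

A–B: Beat frequency = 5/2 = 2.5 Hz.
B is below A, so f_B = 273 − 2.5 = 270.5 Hz.
C is below B, so f_C = 270.5 − 5 = 265.5 Hz.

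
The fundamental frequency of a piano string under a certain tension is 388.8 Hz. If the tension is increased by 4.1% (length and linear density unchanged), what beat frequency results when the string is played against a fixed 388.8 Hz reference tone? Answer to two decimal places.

For a string, f ∝ √T, so the new frequency is 388.8·√1.041 = 396.6903 Hz.
f_beat = |396.6903 − 388.8| = 7.89 Hz.

7.89 Hz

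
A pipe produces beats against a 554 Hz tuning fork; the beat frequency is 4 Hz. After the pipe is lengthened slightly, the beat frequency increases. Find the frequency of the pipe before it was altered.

550 Hz

|f − 554| = 4, so the pipe was at either 550 Hz or 558 Hz.
A longer pipe has a lower fundamental; the adjustment lowers the pipe's frequency.
The beat rate rose, so the adjustment moved the pipe further from 554 Hz — it was already below the reference.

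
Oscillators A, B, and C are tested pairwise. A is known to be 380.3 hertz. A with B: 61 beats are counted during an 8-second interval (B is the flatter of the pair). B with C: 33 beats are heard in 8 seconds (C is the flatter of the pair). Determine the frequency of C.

368.55 Hz

A–B: Beat frequency = 61/8 = 7.625 Hz.
B is below A, so f_B = 380.3 − 7.625 = 372.675 Hz.
B–C: Beat frequency = 33/8 = 4.125 Hz.
C is below B, so f_C = 372.675 − 4.125 = 368.55 Hz.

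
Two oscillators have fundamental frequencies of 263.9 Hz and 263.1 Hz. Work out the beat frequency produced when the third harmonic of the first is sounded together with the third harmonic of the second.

2.4 Hz

Third harmonic of the first: 3·263.9 = 791.7 Hz.
Third harmonic of the second: 3·263.1 = 789.3 Hz.
f_beat = |791.7 − 789.3| = 2.4 Hz.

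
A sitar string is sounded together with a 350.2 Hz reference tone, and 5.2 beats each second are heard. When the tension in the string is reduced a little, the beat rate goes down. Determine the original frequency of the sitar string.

|f − 350.2| = 5.2, so the sitar string was at either 345 Hz or 355.4 Hz.
Lower tension means lower frequency; the adjustment lowers the sitar string's frequency.
The beat rate fell, so the adjustment moved the sitar string toward 350.2 Hz — it must have started above the reference.

355.4 Hz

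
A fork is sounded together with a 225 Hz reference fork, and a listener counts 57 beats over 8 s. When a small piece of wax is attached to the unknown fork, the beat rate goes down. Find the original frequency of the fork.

Beat frequency = 57/8 = 7.125 Hz.
|f − 225| = 7.125, so the fork was at either 217.875 Hz or 232.125 Hz.
Loading a fork with wax lowers its frequency; the adjustment lowers the fork's frequency.
The beat rate fell, so the adjustment moved the fork toward 225 Hz — it must have started above the reference.

232.125 Hz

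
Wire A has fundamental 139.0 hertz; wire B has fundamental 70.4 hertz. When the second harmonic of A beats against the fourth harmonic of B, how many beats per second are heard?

3.6 Hz

Second harmonic of the first: 2·139.0 = 278.0 Hz.
Fourth harmonic of the second: 4·70.4 = 281.6 Hz.
f_beat = |278.0 − 281.6| = 3.6 Hz.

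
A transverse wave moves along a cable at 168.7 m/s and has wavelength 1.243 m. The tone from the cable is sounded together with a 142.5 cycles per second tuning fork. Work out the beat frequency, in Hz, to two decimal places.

6.78 Hz

Source frequency f = v/λ = 168.7/1.243 = 135.7200 Hz.
f_beat = |135.7200 − 142.5| = 6.78 Hz.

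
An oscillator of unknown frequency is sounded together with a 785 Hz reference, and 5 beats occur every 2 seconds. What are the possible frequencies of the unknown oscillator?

782.5 Hz or 787.5 Hz

Beat frequency = 5/2 = 2.5 Hz.
|f − 785| = 2.5, so f = 785 ± 2.5.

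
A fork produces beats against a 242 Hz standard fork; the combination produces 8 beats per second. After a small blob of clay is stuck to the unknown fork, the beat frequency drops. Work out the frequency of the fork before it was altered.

|f − 242| = 8, so the fork was at either 234 Hz or 250 Hz.
Adding mass to a fork lowers its frequency; the adjustment lowers the fork's frequency.
The beat rate fell, so the adjustment moved the fork toward 242 Hz — it must have started above the reference.

250 Hz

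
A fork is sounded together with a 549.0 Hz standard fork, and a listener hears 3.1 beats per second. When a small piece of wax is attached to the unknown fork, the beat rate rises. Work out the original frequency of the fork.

|f − 549.0| = 3.1, so the fork was at either 545.9 Hz or 552.1 Hz.
Loading a fork with wax lowers its frequency; the adjustment lowers the fork's frequency.
The beat rate rose, so the adjustment moved the fork further from 549.0 Hz — it was already below the reference.

545.9 Hz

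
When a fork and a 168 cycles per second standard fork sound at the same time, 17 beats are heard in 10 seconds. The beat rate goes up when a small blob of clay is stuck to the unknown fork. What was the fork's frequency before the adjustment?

Beat frequency = 17/10 = 1.7 Hz.
|f − 168| = 1.7, so the fork was at either 166.3 Hz or 169.7 Hz.
Adding mass to a fork lowers its frequency; the adjustment lowers the fork's frequency.
The beat rate rose, so the adjustment moved the fork further from 168 Hz — it was already below the reference.

166.3 Hz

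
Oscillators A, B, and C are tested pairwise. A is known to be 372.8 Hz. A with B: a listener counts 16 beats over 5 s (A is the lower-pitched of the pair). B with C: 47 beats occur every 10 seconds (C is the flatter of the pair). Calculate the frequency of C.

A–B: Beat frequency = 16/5 = 3.2 Hz.
B is above A, so f_B = 372.8 + 3.2 = 376 Hz.
B–C: Beat frequency = 47/10 = 4.7 Hz.
C is below B, so f_C = 376 − 4.7 = 371.3 Hz.

371.3 Hz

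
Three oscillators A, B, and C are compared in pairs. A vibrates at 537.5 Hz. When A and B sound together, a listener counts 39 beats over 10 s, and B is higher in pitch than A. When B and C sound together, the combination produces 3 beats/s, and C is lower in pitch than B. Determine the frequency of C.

A–B: Beat frequency = 39/10 = 3.9 Hz.
B is above A, so f_B = 537.5 + 3.9 = 541.4 Hz.
C is below B, so f_C = 541.4 − 3 = 538.4 Hz.

538.4 Hz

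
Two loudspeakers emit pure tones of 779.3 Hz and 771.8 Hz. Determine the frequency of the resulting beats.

Beats arise from superposition of two nearby frequencies; the beat rate is |f₁ − f₂|.
|779.3 − 771.8| = 7.5 Hz.

7.5 Hz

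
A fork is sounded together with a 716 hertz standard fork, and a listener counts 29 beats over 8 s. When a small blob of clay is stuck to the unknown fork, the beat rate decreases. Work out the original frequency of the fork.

Beat frequency = 29/8 = 3.625 Hz.
|f − 716| = 3.625, so the fork was at either 712.375 Hz or 719.625 Hz.
Adding mass to a fork lowers its frequency; the adjustment lowers the fork's frequency.
The beat rate fell, so the adjustment moved the fork toward 716 Hz — it must have started above the reference.

719.625 Hz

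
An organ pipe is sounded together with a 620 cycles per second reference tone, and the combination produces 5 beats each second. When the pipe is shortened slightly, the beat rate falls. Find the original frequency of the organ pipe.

615 Hz

|f − 620| = 5, so the organ pipe was at either 615 Hz or 625 Hz.
A shorter pipe has a higher fundamental; the adjustment raises the organ pipe's frequency.
The beat rate fell, so the adjustment moved the organ pipe toward 620 Hz — it must have started below the reference.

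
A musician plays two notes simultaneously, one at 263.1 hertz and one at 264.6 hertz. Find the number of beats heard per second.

f_beat = |f₁ − f₂|.
|263.1 − 264.6| = 1.5 Hz.

1.5 Hz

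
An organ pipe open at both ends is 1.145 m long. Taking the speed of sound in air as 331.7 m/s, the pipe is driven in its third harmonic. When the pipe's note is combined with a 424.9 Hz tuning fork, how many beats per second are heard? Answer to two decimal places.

9.64 Hz

Open pipe: f_n = n·v/(2L) = 3·331.7/(2·1.145) = 434.5415 Hz.
f_beat = |434.5415 − 424.9| = 9.64 Hz.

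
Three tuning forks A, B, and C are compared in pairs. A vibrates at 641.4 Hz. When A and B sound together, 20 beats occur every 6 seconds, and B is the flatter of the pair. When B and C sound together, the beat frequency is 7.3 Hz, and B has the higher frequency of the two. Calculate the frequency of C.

630.7667 Hz

A–B: Beat frequency = 20/6 = 3.3333 Hz.
B is below A, so f_B = 641.4 − 3.3333 = 638.0667 Hz.
C is below B, so f_C = 638.0667 − 7.3 = 630.7667 Hz.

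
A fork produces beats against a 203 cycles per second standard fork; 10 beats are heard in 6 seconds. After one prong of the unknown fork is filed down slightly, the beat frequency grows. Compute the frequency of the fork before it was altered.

204.6667 Hz

Beat frequency = 10/6 = 1.6667 Hz.
|f − 203| = 1.6667, so the fork was at either 201.3333 Hz or 204.6667 Hz.
Filing a prong removes mass and raises the fork's frequency; the adjustment raises the fork's frequency.
The beat rate rose, so the adjustment moved the fork further from 203 Hz — it was already above the reference.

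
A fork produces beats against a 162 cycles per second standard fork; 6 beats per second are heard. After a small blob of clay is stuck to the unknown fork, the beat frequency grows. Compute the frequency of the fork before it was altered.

|f − 162| = 6, so the fork was at either 156 Hz or 168 Hz.
Adding mass to a fork lowers its frequency; the adjustment lowers the fork's frequency.
The beat rate rose, so the adjustment moved the fork further from 162 Hz — it was already below the reference.

156 Hz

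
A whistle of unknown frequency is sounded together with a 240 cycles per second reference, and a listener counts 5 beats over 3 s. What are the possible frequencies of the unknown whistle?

Beat frequency = 5/3 = 1.6667 Hz.
|f − 240| = 1.6667, so f = 240 ± 1.6667.

238.3333 Hz or 241.6667 Hz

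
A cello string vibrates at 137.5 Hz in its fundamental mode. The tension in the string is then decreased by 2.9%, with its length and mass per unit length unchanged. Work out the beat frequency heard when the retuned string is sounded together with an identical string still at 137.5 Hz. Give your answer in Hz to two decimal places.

2.01 Hz

For a string, f ∝ √T, so the new frequency is 137.5·√0.971 = 135.4916 Hz.
f_beat = |135.4916 − 137.5| = 2.01 Hz.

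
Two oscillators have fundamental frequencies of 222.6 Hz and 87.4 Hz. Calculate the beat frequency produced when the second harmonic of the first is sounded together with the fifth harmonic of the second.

Second harmonic of the first: 2·222.6 = 445.2 Hz.
Fifth harmonic of the second: 5·87.4 = 437.0 Hz.
f_beat = |445.2 − 437.0| = 8.2 Hz.

8.2 Hz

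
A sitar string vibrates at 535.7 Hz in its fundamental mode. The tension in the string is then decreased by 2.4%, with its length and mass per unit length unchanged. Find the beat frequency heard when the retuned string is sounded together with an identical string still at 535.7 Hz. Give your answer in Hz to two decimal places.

For a string, f ∝ √T, so the new frequency is 535.7·√0.976 = 529.2326 Hz.
f_beat = |529.2326 − 535.7| = 6.47 Hz.

6.47 Hz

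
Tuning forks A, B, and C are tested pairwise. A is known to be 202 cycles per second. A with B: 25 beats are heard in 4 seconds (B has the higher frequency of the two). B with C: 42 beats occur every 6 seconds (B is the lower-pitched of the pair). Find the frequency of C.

A–B: Beat frequency = 25/4 = 6.25 Hz.
B is above A, so f_B = 202 + 6.25 = 208.25 Hz.
B–C: Beat frequency = 42/6 = 7 Hz.
C is above B, so f_C = 208.25 + 7 = 215.25 Hz.

215.25 Hz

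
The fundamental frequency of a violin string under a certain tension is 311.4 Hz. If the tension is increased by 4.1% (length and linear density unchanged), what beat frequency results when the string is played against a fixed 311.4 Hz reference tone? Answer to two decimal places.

6.32 Hz

For a string, f ∝ √T, so the new frequency is 311.4·√1.041 = 317.7196 Hz.
f_beat = |317.7196 − 311.4| = 6.32 Hz.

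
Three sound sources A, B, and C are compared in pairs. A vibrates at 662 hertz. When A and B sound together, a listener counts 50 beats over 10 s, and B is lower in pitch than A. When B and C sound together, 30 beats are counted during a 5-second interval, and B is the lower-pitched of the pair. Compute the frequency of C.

663 Hz

A–B: Beat frequency = 50/10 = 5 Hz.
B is below A, so f_B = 662 − 5 = 657 Hz.
B–C: Beat frequency = 30/5 = 6 Hz.
C is above B, so f_C = 657 + 6 = 663 Hz.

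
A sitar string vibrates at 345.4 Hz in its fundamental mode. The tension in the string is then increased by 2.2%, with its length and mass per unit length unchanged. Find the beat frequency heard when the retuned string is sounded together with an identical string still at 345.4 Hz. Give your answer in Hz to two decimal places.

3.78 Hz

For a string, f ∝ √T, so the new frequency is 345.4·√1.022 = 349.1787 Hz.
f_beat = |349.1787 − 345.4| = 3.78 Hz.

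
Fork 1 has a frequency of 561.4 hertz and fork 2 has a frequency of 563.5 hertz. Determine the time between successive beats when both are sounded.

f_beat = |561.4 − 563.5| = 2.1 Hz.
Beat period T = 1 / f_beat = 1 / 2.1 s.

0.476 s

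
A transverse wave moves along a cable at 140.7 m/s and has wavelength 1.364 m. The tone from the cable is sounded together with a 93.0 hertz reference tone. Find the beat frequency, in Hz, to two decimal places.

10.15 Hz

Source frequency f = v/λ = 140.7/1.364 = 103.1525 Hz.
f_beat = |103.1525 − 93.0| = 10.15 Hz.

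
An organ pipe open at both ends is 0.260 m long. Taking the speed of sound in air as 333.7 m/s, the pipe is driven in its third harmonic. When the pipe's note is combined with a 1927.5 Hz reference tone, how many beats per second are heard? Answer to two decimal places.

Open pipe: f_n = n·v/(2L) = 3·333.7/(2·0.260) = 1925.1923 Hz.
f_beat = |1925.1923 − 1927.5| = 2.31 Hz.

2.31 Hz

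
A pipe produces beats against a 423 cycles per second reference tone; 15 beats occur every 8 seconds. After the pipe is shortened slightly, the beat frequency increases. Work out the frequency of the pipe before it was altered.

Beat frequency = 15/8 = 1.875 Hz.
|f − 423| = 1.875, so the pipe was at either 421.125 Hz or 424.875 Hz.
A shorter pipe has a higher fundamental; the adjustment raises the pipe's frequency.
The beat rate rose, so the adjustment moved the pipe further from 423 Hz — it was already above the reference.

424.875 Hz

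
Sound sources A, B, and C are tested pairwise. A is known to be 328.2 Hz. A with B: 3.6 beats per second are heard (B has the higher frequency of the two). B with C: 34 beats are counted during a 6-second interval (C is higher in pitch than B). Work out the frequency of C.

B is above A, so f_B = 328.2 + 3.6 = 331.8 Hz.
B–C: Beat frequency = 34/6 = 5.6667 Hz.
C is above B, so f_C = 331.8 + 5.6667 = 337.4667 Hz.

337.4667 Hz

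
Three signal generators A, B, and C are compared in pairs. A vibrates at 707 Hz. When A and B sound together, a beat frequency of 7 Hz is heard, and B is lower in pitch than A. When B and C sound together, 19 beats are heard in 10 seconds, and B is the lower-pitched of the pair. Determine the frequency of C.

B is below A, so f_B = 707 − 7 = 700 Hz.
B–C: Beat frequency = 19/10 = 1.9 Hz.
C is above B, so f_C = 700 + 1.9 = 701.9 Hz.

701.9 Hz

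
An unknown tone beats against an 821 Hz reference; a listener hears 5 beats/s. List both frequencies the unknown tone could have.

816 Hz or 826 Hz

|f − 821| = 5, so f = 821 ± 5.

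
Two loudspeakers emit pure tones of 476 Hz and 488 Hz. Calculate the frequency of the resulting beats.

12 Hz

Beats arise from superposition of two nearby frequencies; the beat rate is |f₁ − f₂|.
|476 − 488| = 12 Hz.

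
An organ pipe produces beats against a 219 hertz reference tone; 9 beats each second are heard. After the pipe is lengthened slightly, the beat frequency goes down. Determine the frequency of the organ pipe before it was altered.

|f − 219| = 9, so the organ pipe was at either 210 Hz or 228 Hz.
A longer pipe has a lower fundamental; the adjustment lowers the organ pipe's frequency.
The beat rate fell, so the adjustment moved the organ pipe toward 219 Hz — it must have started above the reference.

228 Hz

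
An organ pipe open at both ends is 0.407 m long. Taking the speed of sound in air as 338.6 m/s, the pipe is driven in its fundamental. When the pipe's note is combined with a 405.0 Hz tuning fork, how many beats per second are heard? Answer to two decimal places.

Open pipe: f_n = n·v/(2L) = 1·338.6/(2·0.407) = 415.9705 Hz.
f_beat = |415.9705 − 405.0| = 10.97 Hz.

10.97 Hz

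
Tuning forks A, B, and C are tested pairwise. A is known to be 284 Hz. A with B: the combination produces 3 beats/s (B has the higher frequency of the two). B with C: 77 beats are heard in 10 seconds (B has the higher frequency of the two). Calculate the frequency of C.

279.3 Hz

B is above A, so f_B = 284 + 3 = 287 Hz.
B–C: Beat frequency = 77/10 = 7.7 Hz.
C is below B, so f_C = 287 − 7.7 = 279.3 Hz.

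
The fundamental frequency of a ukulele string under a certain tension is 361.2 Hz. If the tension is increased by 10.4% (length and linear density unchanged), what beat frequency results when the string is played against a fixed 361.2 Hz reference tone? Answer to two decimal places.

For a string, f ∝ √T, so the new frequency is 361.2·√1.104 = 379.5179 Hz.
f_beat = |379.5179 − 361.2| = 18.32 Hz.

18.32 Hz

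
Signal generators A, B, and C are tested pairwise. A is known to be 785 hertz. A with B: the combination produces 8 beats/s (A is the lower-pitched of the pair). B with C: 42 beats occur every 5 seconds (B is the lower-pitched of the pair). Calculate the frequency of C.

801.4 Hz

B is above A, so f_B = 785 + 8 = 793 Hz.
B–C: Beat frequency = 42/5 = 8.4 Hz.
C is above B, so f_C = 793 + 8.4 = 801.4 Hz.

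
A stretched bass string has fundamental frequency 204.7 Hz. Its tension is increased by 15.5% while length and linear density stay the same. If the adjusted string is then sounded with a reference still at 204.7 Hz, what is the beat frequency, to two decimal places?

For a string, f ∝ √T, so the new frequency is 204.7·√1.155 = 219.9930 Hz.
f_beat = |219.9930 − 204.7| = 15.29 Hz.

15.29 Hz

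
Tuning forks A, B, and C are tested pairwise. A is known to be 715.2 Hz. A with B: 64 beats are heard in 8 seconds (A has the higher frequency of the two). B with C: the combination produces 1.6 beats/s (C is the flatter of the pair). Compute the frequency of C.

A–B: Beat frequency = 64/8 = 8 Hz.
B is below A, so f_B = 715.2 − 8 = 707.2 Hz.
C is below B, so f_C = 707.2 − 1.6 = 705.6 Hz.

705.6 Hz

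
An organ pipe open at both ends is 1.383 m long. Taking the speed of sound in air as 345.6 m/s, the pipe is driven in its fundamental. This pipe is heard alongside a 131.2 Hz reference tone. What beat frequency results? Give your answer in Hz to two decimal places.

6.25 Hz

Open pipe: f_n = n·v/(2L) = 1·345.6/(2·1.383) = 124.9458 Hz.
f_beat = |124.9458 − 131.2| = 6.25 Hz.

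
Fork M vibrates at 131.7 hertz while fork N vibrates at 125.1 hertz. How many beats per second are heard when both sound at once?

6.6 Hz

Beats arise from superposition of two nearby frequencies; the beat rate is |f₁ − f₂|.
|131.7 − 125.1| = 6.6 Hz.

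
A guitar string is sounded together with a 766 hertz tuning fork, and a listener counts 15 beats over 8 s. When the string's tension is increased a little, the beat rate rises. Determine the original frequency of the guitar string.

Beat frequency = 15/8 = 1.875 Hz.
|f − 766| = 1.875, so the guitar string was at either 764.125 Hz or 767.875 Hz.
Higher tension means higher frequency; the adjustment raises the guitar string's frequency.
The beat rate rose, so the adjustment moved the guitar string further from 766 Hz — it was already above the reference.

767.875 Hz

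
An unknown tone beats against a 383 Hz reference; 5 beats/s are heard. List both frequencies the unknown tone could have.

378 Hz or 388 Hz

|f − 383| = 5, so f = 383 ± 5.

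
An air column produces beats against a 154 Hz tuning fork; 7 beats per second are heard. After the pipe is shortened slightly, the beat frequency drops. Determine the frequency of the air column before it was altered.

147 Hz

|f − 154| = 7, so the air column was at either 147 Hz or 161 Hz.
A shorter pipe has a higher fundamental; the adjustment raises the air column's frequency.
The beat rate fell, so the adjustment moved the air column toward 154 Hz — it must have started below the reference.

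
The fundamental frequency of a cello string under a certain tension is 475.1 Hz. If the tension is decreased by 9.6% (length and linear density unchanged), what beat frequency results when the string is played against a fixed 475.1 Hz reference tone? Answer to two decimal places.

23.38 Hz

For a string, f ∝ √T, so the new frequency is 475.1·√0.904 = 451.7199 Hz.
f_beat = |451.7199 − 475.1| = 23.38 Hz.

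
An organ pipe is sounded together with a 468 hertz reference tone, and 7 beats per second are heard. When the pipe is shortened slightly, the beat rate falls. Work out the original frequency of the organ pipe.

461 Hz

|f − 468| = 7, so the organ pipe was at either 461 Hz or 475 Hz.
A shorter pipe has a higher fundamental; the adjustment raises the organ pipe's frequency.
The beat rate fell, so the adjustment moved the organ pipe toward 468 Hz — it must have started below the reference.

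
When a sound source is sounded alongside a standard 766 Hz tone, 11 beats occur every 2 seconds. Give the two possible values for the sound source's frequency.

760.5 Hz or 771.5 Hz

Beat frequency = 11/2 = 5.5 Hz.
|f − 766| = 5.5, so f = 766 ± 5.5.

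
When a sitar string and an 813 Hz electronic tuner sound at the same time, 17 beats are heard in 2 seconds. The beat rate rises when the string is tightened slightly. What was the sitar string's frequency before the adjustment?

Beat frequency = 17/2 = 8.5 Hz.
|f − 813| = 8.5, so the sitar string was at either 804.5 Hz or 821.5 Hz.
Increasing tension raises a string's frequency; the adjustment raises the sitar string's frequency.
The beat rate rose, so the adjustment moved the sitar string further from 813 Hz — it was already above the reference.

821.5 Hz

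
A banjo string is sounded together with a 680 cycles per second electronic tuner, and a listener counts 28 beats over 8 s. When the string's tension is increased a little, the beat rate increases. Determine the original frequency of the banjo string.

Beat frequency = 28/8 = 3.5 Hz.
|f − 680| = 3.5, so the banjo string was at either 676.5 Hz or 683.5 Hz.
Higher tension means higher frequency; the adjustment raises the banjo string's frequency.
The beat rate rose, so the adjustment moved the banjo string further from 680 Hz — it was already above the reference.

683.5 Hz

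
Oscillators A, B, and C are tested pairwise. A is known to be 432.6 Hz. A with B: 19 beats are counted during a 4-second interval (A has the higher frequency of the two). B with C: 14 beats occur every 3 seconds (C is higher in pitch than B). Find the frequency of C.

A–B: Beat frequency = 19/4 = 4.75 Hz.
B is below A, so f_B = 432.6 − 4.75 = 427.85 Hz.
B–C: Beat frequency = 14/3 = 4.6667 Hz.
C is above B, so f_C = 427.85 + 4.6667 = 432.5167 Hz.

432.5167 Hz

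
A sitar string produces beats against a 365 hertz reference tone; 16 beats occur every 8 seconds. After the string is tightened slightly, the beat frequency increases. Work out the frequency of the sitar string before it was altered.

367 Hz

Beat frequency = 16/8 = 2 Hz.
|f − 365| = 2, so the sitar string was at either 363 Hz or 367 Hz.
Increasing tension raises a string's frequency; the adjustment raises the sitar string's frequency.
The beat rate rose, so the adjustment moved the sitar string further from 365 Hz — it was already above the reference.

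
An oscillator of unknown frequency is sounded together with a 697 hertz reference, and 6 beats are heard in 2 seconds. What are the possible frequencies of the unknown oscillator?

Beat frequency = 6/2 = 3 Hz.
|f − 697| = 3, so f = 697 ± 3.

694 Hz or 700 Hz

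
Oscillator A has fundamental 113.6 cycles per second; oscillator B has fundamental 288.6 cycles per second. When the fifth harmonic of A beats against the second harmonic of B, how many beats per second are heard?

Fifth harmonic of the first: 5·113.6 = 568.0 Hz.
Second harmonic of the second: 2·288.6 = 577.2 Hz.
f_beat = |568.0 − 577.2| = 9.2 Hz.

9.2 Hz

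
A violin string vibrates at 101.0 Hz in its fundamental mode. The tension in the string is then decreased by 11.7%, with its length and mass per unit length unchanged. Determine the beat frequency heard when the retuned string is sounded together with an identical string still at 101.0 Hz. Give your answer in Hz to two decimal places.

6.09 Hz

For a string, f ∝ √T, so the new frequency is 101.0·√0.883 = 94.9078 Hz.
f_beat = |94.9078 − 101.0| = 6.09 Hz.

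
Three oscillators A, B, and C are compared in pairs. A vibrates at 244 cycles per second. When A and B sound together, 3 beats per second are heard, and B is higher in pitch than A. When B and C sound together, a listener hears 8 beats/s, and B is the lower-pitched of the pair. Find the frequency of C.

255 Hz

B is above A, so f_B = 244 + 3 = 247 Hz.
C is above B, so f_C = 247 + 8 = 255 Hz.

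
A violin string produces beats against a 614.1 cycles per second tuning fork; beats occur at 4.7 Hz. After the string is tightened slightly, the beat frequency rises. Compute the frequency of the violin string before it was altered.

|f − 614.1| = 4.7, so the violin string was at either 609.4 Hz or 618.8 Hz.
Increasing tension raises a string's frequency; the adjustment raises the violin string's frequency.
The beat rate rose, so the adjustment moved the violin string further from 614.1 Hz — it was already above the reference.

618.8 Hz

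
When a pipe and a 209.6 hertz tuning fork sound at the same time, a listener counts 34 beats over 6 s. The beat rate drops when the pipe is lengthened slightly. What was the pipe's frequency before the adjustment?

Beat frequency = 34/6 = 5.6667 Hz.
|f − 209.6| = 5.6667, so the pipe was at either 203.9333 Hz or 215.2667 Hz.
A longer pipe has a lower fundamental; the adjustment lowers the pipe's frequency.
The beat rate fell, so the adjustment moved the pipe toward 209.6 Hz — it must have started above the reference.

215.2667 Hz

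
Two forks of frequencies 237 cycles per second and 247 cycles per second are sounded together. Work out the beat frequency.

10 Hz

The beat frequency equals the magnitude of the frequency difference.
|237 − 247| = 10 Hz.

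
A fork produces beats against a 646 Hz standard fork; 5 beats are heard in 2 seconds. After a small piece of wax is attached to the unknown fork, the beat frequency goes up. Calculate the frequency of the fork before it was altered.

643.5 Hz

Beat frequency = 5/2 = 2.5 Hz.
|f − 646| = 2.5, so the fork was at either 643.5 Hz or 648.5 Hz.
Loading a fork with wax lowers its frequency; the adjustment lowers the fork's frequency.
The beat rate rose, so the adjustment moved the fork further from 646 Hz — it was already below the reference.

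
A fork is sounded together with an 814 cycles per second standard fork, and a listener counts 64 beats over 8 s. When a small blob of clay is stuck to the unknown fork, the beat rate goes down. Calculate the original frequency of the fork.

822 Hz

Beat frequency = 64/8 = 8 Hz.
|f − 814| = 8, so the fork was at either 806 Hz or 822 Hz.
Adding mass to a fork lowers its frequency; the adjustment lowers the fork's frequency.
The beat rate fell, so the adjustment moved the fork toward 814 Hz — it must have started above the reference.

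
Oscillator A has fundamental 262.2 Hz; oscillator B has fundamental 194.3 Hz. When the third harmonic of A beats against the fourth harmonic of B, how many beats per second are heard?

Third harmonic of the first: 3·262.2 = 786.6 Hz.
Fourth harmonic of the second: 4·194.3 = 777.2 Hz.
f_beat = |786.6 − 777.2| = 9.4 Hz.

9.4 Hz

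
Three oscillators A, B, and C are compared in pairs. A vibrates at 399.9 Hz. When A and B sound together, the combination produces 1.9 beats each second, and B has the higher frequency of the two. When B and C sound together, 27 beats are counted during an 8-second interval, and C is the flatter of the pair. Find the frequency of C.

B is above A, so f_B = 399.9 + 1.9 = 401.8 Hz.
B–C: Beat frequency = 27/8 = 3.375 Hz.
C is below B, so f_C = 401.8 − 3.375 = 398.425 Hz.

398.425 Hz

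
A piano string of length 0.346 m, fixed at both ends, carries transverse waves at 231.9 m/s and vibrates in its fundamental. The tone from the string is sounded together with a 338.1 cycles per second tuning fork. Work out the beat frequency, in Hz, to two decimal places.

2.98 Hz

For a string fixed at both ends, f_n = n·v/(2L) = 1·231.9/(2·0.346) = 335.1156 Hz.
f_beat = |335.1156 − 338.1| = 2.98 Hz.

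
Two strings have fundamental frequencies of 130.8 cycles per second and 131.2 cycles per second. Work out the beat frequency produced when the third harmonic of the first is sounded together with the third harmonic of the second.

Third harmonic of the first: 3·130.8 = 392.4 Hz.
Third harmonic of the second: 3·131.2 = 393.6 Hz.
f_beat = |392.4 − 393.6| = 1.2 Hz.

1.2 Hz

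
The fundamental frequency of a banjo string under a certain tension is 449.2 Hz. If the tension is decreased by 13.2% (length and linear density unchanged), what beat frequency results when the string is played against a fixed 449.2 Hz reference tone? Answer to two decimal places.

For a string, f ∝ √T, so the new frequency is 449.2·√0.868 = 418.5040 Hz.
f_beat = |418.5040 − 449.2| = 30.70 Hz.

30.70 Hz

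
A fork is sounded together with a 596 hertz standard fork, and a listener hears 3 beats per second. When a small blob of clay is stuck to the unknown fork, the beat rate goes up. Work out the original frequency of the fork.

593 Hz

|f − 596| = 3, so the fork was at either 593 Hz or 599 Hz.
Adding mass to a fork lowers its frequency; the adjustment lowers the fork's frequency.
The beat rate rose, so the adjustment moved the fork further from 596 Hz — it was already below the reference.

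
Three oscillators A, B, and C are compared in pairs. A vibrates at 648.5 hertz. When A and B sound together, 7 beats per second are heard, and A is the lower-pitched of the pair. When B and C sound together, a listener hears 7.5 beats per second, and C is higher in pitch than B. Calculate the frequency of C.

663 Hz

B is above A, so f_B = 648.5 + 7 = 655.5 Hz.
C is above B, so f_C = 655.5 + 7.5 = 663 Hz.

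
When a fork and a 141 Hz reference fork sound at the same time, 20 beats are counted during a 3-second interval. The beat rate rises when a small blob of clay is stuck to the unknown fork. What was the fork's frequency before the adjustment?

134.3333 Hz

Beat frequency = 20/3 = 6.6667 Hz.
|f − 141| = 6.6667, so the fork was at either 134.3333 Hz or 147.6667 Hz.
Adding mass to a fork lowers its frequency; the adjustment lowers the fork's frequency.
The beat rate rose, so the adjustment moved the fork further from 141 Hz — it was already below the reference.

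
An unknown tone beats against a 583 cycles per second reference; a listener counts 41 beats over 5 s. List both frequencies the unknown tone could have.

Beat frequency = 41/5 = 8.2 Hz.
|f − 583| = 8.2, so f = 583 ± 8.2.

574.8 Hz or 591.2 Hz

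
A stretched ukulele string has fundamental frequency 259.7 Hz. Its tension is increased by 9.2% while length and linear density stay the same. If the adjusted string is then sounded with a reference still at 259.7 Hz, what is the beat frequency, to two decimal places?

For a string, f ∝ √T, so the new frequency is 259.7·√1.092 = 271.3834 Hz.
f_beat = |271.3834 − 259.7| = 11.68 Hz.

11.68 Hz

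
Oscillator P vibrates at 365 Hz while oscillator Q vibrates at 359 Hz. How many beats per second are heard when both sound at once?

6 Hz

The beat frequency equals the magnitude of the frequency difference.
|365 − 359| = 6 Hz.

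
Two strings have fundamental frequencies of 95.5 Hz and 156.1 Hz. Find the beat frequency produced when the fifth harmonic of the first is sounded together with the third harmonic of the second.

Fifth harmonic of the first: 5·95.5 = 477.5 Hz.
Third harmonic of the second: 3·156.1 = 468.3 Hz.
f_beat = |477.5 − 468.3| = 9.2 Hz.

9.2 Hz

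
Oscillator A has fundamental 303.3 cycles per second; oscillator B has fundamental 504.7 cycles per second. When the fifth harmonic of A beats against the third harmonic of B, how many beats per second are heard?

Fifth harmonic of the first: 5·303.3 = 1516.5 Hz.
Third harmonic of the second: 3·504.7 = 1514.1 Hz.
f_beat = |1516.5 − 1514.1| = 2.4 Hz.

2.4 Hz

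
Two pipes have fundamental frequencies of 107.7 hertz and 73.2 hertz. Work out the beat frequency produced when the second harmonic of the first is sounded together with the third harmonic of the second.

4.2 Hz

Second harmonic of the first: 2·107.7 = 215.4 Hz.
Third harmonic of the second: 3·73.2 = 219.6 Hz.
f_beat = |215.4 − 219.6| = 4.2 Hz.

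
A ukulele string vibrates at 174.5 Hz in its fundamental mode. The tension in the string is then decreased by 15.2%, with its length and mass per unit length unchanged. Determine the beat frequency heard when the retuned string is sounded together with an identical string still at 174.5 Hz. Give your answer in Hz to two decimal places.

13.81 Hz

For a string, f ∝ √T, so the new frequency is 174.5·√0.848 = 160.6917 Hz.
f_beat = |160.6917 − 174.5| = 13.81 Hz.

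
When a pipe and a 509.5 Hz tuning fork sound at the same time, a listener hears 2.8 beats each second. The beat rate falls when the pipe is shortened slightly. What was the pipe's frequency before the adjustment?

506.7 Hz

|f − 509.5| = 2.8, so the pipe was at either 506.7 Hz or 512.3 Hz.
A shorter pipe has a higher fundamental; the adjustment raises the pipe's frequency.
The beat rate fell, so the adjustment moved the pipe toward 509.5 Hz — it must have started below the reference.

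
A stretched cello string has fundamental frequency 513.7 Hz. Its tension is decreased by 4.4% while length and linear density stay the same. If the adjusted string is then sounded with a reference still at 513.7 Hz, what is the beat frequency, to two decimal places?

For a string, f ∝ √T, so the new frequency is 513.7·√0.956 = 502.2715 Hz.
f_beat = |502.2715 − 513.7| = 11.43 Hz.

11.43 Hz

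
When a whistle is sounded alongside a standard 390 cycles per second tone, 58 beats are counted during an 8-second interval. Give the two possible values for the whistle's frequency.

Beat frequency = 58/8 = 7.25 Hz.
|f − 390| = 7.25, so f = 390 ± 7.25.

382.75 Hz or 397.25 Hz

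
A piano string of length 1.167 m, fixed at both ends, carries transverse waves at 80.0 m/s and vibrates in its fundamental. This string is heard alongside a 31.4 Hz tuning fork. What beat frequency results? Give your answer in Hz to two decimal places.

For a string fixed at both ends, f_n = n·v/(2L) = 1·80.0/(2·1.167) = 34.2759 Hz.
f_beat = |34.2759 − 31.4| = 2.88 Hz.

2.88 Hz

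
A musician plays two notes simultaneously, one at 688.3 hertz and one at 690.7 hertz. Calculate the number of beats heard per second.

The beat frequency equals the magnitude of the frequency difference.
|688.3 − 690.7| = 2.4 Hz.

2.4 Hz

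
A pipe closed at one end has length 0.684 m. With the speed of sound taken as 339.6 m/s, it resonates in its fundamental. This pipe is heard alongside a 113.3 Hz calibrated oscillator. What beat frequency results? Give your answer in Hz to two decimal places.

Closed pipe (odd harmonics): f_n = n·v/(4L) = 1·339.6/(4·0.684) = 124.1228 Hz.
f_beat = |124.1228 − 113.3| = 10.82 Hz.

10.82 Hz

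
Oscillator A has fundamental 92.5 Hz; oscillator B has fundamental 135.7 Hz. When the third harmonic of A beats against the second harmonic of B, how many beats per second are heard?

Third harmonic of the first: 3·92.5 = 277.5 Hz.
Second harmonic of the second: 2·135.7 = 271.4 Hz.
f_beat = |277.5 − 271.4| = 6.1 Hz.

6.1 Hz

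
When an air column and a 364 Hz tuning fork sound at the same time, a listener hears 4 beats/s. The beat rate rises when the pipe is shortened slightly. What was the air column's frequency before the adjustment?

|f − 364| = 4, so the air column was at either 360 Hz or 368 Hz.
A shorter pipe has a higher fundamental; the adjustment raises the air column's frequency.
The beat rate rose, so the adjustment moved the air column further from 364 Hz — it was already above the reference.

368 Hz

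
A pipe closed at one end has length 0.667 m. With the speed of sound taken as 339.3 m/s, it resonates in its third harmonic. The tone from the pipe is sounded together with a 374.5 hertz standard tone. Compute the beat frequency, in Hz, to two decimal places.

Closed pipe (odd harmonics): f_n = n·v/(4L) = 3·339.3/(4·0.667) = 381.5217 Hz.
f_beat = |381.5217 − 374.5| = 7.02 Hz.

7.02 Hz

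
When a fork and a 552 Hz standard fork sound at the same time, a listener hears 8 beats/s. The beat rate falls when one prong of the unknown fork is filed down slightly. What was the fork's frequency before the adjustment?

544 Hz

|f − 552| = 8, so the fork was at either 544 Hz or 560 Hz.
Filing a prong removes mass and raises the fork's frequency; the adjustment raises the fork's frequency.
The beat rate fell, so the adjustment moved the fork toward 552 Hz — it must have started below the reference.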